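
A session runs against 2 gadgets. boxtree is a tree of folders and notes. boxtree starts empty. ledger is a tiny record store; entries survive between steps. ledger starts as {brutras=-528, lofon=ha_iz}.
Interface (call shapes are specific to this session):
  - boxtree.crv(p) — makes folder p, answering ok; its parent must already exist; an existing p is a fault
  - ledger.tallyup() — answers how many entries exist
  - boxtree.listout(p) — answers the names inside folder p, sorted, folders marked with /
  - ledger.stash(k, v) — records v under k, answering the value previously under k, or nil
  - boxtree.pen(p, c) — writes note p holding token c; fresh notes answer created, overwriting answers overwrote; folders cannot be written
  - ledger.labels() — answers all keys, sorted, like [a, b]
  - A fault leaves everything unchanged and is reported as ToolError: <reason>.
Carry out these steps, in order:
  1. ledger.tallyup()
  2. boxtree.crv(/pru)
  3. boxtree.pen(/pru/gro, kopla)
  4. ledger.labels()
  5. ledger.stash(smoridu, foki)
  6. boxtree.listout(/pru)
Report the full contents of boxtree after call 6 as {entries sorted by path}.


Answer: {pru/, pru/gro=kopla}

Derivation:
// tallyup() -> 2
// crv(p='/pru') -> ok
// pen(p='/pru/gro', c='kopla') -> created
// labels() -> [brutras, lofon]
// stash(k='smoridu', v='foki') -> nil
// listout(p='/pru') -> [gro]


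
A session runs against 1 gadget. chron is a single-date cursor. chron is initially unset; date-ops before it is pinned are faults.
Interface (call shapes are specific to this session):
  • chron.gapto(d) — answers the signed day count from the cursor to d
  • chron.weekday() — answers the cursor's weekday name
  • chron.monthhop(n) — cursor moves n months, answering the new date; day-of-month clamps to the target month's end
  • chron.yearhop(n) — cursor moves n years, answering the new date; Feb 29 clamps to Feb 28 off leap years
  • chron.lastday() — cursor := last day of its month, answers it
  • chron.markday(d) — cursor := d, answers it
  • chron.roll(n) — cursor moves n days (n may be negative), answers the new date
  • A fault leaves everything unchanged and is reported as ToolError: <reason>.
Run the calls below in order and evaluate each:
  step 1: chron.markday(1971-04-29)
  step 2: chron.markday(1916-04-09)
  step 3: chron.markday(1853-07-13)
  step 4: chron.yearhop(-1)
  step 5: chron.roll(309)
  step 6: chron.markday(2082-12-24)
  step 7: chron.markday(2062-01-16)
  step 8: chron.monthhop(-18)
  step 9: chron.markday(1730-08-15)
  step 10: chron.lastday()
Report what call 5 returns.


Answer: 1853-05-18

Derivation:
// chron.markday(d='1971-04-29') -> 1971-04-29
// chron.markday(d='1916-04-09') -> 1916-04-09
// chron.markday(d='1853-07-13') -> 1853-07-13
// chron.yearhop(n='-1') -> 1852-07-13
// chron.roll(n='309') -> 1853-05-18
// chron.markday(d='2082-12-24') -> 2082-12-24
// chron.markday(d='2062-01-16') -> 2062-01-16
// chron.monthhop(n='-18') -> 2060-07-16
// chron.markday(d='1730-08-15') -> 1730-08-15
// chron.lastday() -> 1730-08-31


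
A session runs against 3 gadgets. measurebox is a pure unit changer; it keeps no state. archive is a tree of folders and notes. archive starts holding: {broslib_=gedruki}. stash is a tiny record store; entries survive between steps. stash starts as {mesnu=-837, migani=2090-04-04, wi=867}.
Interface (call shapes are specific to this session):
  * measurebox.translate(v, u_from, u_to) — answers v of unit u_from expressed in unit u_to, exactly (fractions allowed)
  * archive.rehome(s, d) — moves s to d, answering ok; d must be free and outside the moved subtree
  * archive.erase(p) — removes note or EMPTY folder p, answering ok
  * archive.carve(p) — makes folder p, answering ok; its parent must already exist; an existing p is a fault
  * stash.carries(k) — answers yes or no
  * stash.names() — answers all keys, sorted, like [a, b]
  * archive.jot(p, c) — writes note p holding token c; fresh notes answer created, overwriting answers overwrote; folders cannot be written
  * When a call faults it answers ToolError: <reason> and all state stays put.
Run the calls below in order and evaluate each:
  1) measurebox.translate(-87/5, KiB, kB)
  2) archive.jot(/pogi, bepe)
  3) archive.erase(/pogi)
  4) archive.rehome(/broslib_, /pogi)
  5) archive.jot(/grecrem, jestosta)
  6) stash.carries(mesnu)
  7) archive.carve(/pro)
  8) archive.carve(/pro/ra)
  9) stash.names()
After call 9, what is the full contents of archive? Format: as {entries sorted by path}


Answer: {grecrem=jestosta, pogi=gedruki, pro/, pro/ra/}

Derivation:
-- 1. measurebox.translate(v: -87/5, u_from: KiB, u_to: kB) ~> -11136/625
-- 2. archive.jot(p: /pogi, c: bepe) ~> created
-- 3. archive.erase(p: /pogi) ~> ok
-- 4. archive.rehome(s: /broslib_, d: /pogi) ~> ok
-- 5. archive.jot(p: /grecrem, c: jestosta) ~> created
-- 6. stash.carries(k: mesnu) ~> yes
-- 7. archive.carve(p: /pro) ~> ok
-- 8. archive.carve(p: /pro/ra) ~> ok
-- 9. stash.names() ~> [mesnu, migani, wi]


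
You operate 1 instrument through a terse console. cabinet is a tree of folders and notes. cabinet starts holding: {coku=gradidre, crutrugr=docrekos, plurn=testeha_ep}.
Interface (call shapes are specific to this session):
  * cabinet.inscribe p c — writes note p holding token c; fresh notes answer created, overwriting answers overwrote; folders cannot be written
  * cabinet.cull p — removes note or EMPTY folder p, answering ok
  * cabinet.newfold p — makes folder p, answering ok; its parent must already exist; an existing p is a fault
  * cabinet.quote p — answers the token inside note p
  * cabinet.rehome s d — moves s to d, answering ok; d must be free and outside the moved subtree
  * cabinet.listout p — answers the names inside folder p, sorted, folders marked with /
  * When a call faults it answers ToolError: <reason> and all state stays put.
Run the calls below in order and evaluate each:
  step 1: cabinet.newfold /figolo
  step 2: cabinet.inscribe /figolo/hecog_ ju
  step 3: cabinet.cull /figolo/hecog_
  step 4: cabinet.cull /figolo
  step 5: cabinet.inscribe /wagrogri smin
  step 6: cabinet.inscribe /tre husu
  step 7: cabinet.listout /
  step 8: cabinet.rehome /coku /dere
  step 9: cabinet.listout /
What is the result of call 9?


% cabinet.newfold(p=/figolo) : ok
% cabinet.inscribe(p=/figolo/hecog_, c=ju) : created
% cabinet.cull(p=/figolo/hecog_) : ok
% cabinet.cull(p=/figolo) : ok
% cabinet.inscribe(p=/wagrogri, c=smin) : created
% cabinet.inscribe(p=/tre, c=husu) : created
% cabinet.listout(p=/) : [coku, crutrugr, plurn, tre, wagrogri]
% cabinet.rehome(s=/coku, d=/dere) : ok
% cabinet.listout(p=/) : [crutrugr, dere, plurn, tre, wagrogri]

Answer: [crutrugr, dere, plurn, tre, wagrogri]


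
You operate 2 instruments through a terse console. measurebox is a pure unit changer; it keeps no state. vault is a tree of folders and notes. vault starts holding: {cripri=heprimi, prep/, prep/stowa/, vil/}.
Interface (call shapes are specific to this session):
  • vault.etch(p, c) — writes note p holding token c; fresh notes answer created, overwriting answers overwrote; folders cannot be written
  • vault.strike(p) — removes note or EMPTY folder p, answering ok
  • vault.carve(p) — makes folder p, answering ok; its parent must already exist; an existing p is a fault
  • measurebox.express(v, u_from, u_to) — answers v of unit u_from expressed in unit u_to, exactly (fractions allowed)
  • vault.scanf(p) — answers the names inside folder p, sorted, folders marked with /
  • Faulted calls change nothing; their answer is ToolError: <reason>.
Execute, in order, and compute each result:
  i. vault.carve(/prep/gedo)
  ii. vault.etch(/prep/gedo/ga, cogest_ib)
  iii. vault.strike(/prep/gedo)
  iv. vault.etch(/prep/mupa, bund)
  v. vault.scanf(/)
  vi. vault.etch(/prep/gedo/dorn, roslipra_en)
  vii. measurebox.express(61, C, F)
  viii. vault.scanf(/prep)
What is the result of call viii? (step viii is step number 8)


Answer: [gedo/, mupa, stowa/]

Derivation:
Now I run vault.carve(p='/prep/gedo'), yielding ok.
I run vault.etch(p='/prep/gedo/ga', c='cogest_ib'), and see created.
Now I run vault.strike(p='/prep/gedo'), and get ToolError: not empty.
Using vault.etch(p='/prep/mupa', c='bund'), giving created.
I try vault.scanf(p='/'), — result: [cripri, prep/, vil/].
Invoking vault.etch(p='/prep/gedo/dorn', c='roslipra_en'), — result: created.
Next I call measurebox.express(v='61', u_from='C', u_to='F'), giving 709/5.
Calling vault.scanf(p='/prep'), yielding [gedo/, mupa, stowa/].


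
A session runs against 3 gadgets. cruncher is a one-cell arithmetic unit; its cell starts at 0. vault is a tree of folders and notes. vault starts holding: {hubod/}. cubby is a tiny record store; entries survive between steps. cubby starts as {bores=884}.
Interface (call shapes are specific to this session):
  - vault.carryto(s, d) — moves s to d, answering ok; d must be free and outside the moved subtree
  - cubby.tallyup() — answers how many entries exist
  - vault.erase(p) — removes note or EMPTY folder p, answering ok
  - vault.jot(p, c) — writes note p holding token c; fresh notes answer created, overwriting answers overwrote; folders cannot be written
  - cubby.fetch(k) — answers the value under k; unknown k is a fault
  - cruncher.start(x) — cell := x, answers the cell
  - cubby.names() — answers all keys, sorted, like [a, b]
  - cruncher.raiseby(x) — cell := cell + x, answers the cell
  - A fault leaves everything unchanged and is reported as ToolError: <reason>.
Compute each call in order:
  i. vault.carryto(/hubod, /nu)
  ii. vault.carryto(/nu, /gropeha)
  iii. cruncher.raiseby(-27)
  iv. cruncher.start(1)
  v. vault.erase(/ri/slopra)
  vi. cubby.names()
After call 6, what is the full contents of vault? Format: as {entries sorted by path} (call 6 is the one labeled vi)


Answer: {gropeha/}

Derivation:
Calling carryto on s→/hubod, d→/nu, → ok.
I use carryto on s→/nu, d→/gropeha, and get ok.
I run raiseby on x→-27: -27.
I run start on x→1, which returns 1.
Now I run erase on p→/ri/slopra, which returns ToolError: not found.
Calling names(), → [bores].


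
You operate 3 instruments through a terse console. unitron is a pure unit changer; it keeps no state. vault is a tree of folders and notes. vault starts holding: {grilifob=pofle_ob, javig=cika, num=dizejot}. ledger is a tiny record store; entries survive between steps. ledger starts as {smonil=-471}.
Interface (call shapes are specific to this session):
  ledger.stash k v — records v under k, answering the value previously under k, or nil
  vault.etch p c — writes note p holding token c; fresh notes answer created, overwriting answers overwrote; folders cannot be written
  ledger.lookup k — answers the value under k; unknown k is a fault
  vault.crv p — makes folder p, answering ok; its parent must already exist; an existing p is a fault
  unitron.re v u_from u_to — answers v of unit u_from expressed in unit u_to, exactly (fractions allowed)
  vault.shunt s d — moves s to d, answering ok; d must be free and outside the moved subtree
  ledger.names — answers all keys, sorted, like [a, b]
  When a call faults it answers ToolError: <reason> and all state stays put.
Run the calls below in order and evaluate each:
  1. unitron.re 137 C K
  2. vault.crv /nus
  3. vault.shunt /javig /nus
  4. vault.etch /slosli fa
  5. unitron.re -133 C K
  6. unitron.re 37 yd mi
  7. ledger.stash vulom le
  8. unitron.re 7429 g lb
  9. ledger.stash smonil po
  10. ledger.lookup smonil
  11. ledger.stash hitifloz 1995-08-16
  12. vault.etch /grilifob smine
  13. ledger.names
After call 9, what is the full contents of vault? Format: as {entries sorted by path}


Answer: {grilifob=pofle_ob, javig=cika, num=dizejot, nus/, slosli=fa}

Derivation:
Then unitron.re with v='137', u_from='C', u_to='K': 8203/20.
Invoking vault.crv with p='/nus', → ok.
Invoking vault.shunt with s='/javig', d='/nus', and observe ToolError: exists.
I call vault.etch with p='/slosli', c='fa', and get created.
I invoke unitron.re with v='-133', u_from='C', u_to='K', which returns 2803/20.
Using unitron.re with v='37', u_from='yd', u_to='mi', → 37/1760.
Then ledger.stash with k='vulom', v='le', which returns nil.
I invoke unitron.re with v='7429', u_from='g', u_to='lb', and get 742900000/45359237.
I try ledger.stash with k='smonil', v='po', yielding -471.
I try ledger.lookup with k='smonil', and observe po.
I call ledger.stash with k='hitifloz', v='1995-08-16', and see nil.
I call vault.etch with p='/grilifob', c='smine': overwrote.
I use ledger.names, → [hitifloz, smonil, vulom].


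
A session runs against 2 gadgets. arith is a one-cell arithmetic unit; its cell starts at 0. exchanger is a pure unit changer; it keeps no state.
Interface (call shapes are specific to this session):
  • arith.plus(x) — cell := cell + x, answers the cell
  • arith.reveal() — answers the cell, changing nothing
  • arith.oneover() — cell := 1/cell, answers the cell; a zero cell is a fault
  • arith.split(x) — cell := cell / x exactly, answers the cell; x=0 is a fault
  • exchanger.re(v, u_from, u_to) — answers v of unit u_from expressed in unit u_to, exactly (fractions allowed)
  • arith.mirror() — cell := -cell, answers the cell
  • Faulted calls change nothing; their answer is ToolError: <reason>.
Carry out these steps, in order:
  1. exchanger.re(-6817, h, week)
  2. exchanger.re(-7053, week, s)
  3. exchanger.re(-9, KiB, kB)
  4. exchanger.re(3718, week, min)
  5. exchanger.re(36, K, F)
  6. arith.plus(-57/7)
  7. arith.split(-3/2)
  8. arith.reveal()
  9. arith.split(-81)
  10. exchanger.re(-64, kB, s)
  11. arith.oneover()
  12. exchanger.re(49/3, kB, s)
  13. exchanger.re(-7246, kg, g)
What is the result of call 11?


Answer: -567/38

Derivation:
> exchanger.re v: -6817 u_from: h u_to: week
  -6817/168
> exchanger.re v: -7053 u_from: week u_to: s
  -4265654400
> exchanger.re v: -9 u_from: KiB u_to: kB
  -1152/125
> exchanger.re v: 3718 u_from: week u_to: min
  37477440
> exchanger.re v: 36 u_from: K u_to: F
  -39487/100
> arith.plus x: -57/7
  -57/7
> arith.split x: -3/2
  38/7
> arith.reveal
  38/7
> arith.split x: -81
  -38/567
> exchanger.re v: -64 u_from: kB u_to: s
  ToolError: incompatible units
> arith.oneover
  -567/38
> exchanger.re v: 49/3 u_from: kB u_to: s
  ToolError: incompatible units
> exchanger.re v: -7246 u_from: kg u_to: g
  -7246000


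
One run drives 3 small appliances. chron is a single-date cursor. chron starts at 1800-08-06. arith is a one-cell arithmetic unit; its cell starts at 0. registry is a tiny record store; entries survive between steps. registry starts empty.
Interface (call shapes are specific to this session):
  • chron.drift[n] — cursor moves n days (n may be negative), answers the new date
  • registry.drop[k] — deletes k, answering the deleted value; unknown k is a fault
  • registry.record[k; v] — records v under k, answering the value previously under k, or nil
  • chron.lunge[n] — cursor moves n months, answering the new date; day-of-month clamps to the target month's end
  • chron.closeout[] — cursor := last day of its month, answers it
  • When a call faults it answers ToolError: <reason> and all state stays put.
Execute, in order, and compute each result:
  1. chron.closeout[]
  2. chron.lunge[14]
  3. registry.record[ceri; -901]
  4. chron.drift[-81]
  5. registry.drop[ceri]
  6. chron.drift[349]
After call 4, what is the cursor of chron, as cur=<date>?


Answer: cur=1801-08-11

Derivation:
→ closeout()
← 1800-08-31
→ lunge(n→14)
← 1801-10-31
→ record(k→ceri, v→-901)
← nil
→ drift(n→-81)
← 1801-08-11
→ drop(k→ceri)
← -901
→ drift(n→349)
← 1802-07-26


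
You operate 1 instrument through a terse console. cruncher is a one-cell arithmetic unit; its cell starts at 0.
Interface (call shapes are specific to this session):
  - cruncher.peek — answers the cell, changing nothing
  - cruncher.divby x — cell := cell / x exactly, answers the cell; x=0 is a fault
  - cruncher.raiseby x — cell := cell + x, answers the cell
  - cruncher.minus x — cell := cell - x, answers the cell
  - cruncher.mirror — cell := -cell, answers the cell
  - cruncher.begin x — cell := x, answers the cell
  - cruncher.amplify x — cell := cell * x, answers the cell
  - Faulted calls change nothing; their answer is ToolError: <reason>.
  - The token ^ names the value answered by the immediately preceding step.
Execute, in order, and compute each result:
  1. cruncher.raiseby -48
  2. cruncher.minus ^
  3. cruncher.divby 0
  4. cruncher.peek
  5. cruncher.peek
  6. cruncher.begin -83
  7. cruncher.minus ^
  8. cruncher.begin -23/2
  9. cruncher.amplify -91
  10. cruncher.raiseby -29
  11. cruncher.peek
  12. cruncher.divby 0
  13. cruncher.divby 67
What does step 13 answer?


~$ cruncher.raiseby x→-48
= -48
~$ cruncher.minus x→^
= 0
~$ cruncher.divby x→0
= ToolError: division by zero
~$ cruncher.peek
= 0
~$ cruncher.peek
= 0
~$ cruncher.begin x→-83
= -83
~$ cruncher.minus x→^
= 0
~$ cruncher.begin x→-23/2
= -23/2
~$ cruncher.amplify x→-91
= 2093/2
~$ cruncher.raiseby x→-29
= 2035/2
~$ cruncher.peek
= 2035/2
~$ cruncher.divby x→0
= ToolError: division by zero
~$ cruncher.divby x→67
= 2035/134

Answer: 2035/134


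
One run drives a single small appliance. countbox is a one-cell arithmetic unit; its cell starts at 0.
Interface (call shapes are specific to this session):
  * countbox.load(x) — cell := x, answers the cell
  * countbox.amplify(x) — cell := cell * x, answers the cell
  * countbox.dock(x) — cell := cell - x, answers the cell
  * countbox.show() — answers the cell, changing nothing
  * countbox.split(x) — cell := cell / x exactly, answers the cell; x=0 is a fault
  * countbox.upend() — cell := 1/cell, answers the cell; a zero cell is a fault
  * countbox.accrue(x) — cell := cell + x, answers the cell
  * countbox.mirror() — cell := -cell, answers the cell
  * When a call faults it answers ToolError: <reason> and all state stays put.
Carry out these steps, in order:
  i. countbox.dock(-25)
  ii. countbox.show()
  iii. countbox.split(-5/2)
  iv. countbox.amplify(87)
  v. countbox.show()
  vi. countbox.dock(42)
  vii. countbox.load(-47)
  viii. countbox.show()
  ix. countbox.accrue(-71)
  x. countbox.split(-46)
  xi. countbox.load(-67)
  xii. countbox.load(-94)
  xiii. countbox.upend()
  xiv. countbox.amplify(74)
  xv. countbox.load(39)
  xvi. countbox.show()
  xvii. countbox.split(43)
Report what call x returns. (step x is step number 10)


Then countbox.dock(x='-25'), — result: 25.
Next I call countbox.show(): 25.
I try countbox.split(x='-5/2'), and get -10.
Next I call countbox.amplify(x='87'), which returns -870.
Now I run countbox.show(), and see -870.
Next I call countbox.dock(x='42'), → -912.
Calling countbox.load(x='-47'), yielding -47.
Next I call countbox.show, — result: -47.
I run countbox.accrue(x='-71'), which returns -118.
Invoking countbox.split(x='-46'), → 59/23.
Then countbox.load(x='-67'), and observe -67.
Calling countbox.load(x='-94'), and observe -94.
Then countbox.upend, → -1/94.
Next I call countbox.amplify(x='74'), → -37/47.
Then countbox.load(x='39'), and get 39.
Calling countbox.show, yielding 39.
I use countbox.split(x='43'), and get 39/43.

Answer: 59/23


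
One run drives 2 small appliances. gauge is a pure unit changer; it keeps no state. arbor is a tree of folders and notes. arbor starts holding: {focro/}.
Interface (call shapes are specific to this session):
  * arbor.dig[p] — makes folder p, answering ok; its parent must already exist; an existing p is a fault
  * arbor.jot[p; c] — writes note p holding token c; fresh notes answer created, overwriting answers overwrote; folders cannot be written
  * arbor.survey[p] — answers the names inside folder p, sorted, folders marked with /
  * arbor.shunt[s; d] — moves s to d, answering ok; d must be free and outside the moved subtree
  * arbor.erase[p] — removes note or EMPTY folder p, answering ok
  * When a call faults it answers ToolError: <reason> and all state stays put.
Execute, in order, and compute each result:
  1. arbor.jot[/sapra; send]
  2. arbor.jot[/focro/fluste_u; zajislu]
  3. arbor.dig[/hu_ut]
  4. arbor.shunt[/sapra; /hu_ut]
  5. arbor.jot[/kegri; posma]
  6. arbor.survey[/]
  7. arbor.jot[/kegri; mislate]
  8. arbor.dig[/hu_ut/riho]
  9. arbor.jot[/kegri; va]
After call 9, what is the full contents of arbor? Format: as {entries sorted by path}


Answer: {focro/, focro/fluste_u=zajislu, hu_ut/, hu_ut/riho/, kegri=va, sapra=send}

Derivation:
Invoking arbor.jot passing /sapra, send, → created.
I invoke arbor.jot passing /focro/fluste_u, zajislu, giving created.
I call arbor.dig passing /hu_ut, giving ok.
I use arbor.shunt passing /sapra, /hu_ut, which returns ToolError: exists.
I try arbor.jot passing /kegri, posma, and observe created.
I try arbor.survey passing /, yielding [focro/, hu_ut/, kegri, sapra].
Now I run arbor.jot passing /kegri, mislate, yielding overwrote.
I try arbor.dig passing /hu_ut/riho, — result: ok.
I use arbor.jot passing /kegri, va, and get overwrote.


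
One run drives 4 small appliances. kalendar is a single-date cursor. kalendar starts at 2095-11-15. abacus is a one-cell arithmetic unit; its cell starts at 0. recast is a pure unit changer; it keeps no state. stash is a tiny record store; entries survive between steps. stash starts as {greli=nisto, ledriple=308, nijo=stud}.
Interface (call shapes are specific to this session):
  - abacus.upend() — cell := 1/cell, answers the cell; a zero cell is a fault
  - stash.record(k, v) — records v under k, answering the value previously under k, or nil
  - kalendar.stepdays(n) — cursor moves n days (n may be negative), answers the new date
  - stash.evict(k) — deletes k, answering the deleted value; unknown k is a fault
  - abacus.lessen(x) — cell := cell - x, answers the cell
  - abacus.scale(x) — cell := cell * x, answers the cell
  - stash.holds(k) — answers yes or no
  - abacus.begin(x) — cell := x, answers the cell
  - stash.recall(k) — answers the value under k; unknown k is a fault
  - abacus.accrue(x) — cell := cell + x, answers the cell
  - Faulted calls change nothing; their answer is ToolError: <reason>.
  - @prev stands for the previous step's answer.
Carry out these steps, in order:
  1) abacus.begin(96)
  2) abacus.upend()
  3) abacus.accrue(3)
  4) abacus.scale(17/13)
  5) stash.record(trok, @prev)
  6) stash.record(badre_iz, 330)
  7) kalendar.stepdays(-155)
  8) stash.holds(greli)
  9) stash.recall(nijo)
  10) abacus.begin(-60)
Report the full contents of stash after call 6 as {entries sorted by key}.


Answer: {badre_iz=330, greli=nisto, ledriple=308, nijo=stud, trok=4913/1248}

Derivation:
I call begin using x: 96, and observe 96.
I invoke upend, and see 1/96.
I call accrue using x: 3, and observe 289/96.
Next I call scale using x: 17/13, and see 4913/1248.
I run record using k: trok, v: @prev, giving nil.
Then record using k: badre_iz, v: 330, — result: nil.
Now I run stepdays using n: -155, which returns 2095-06-13.
Now I run holds using k: greli, which returns yes.
I use recall using k: nijo, which returns stud.
Then begin using x: -60, — result: -60.


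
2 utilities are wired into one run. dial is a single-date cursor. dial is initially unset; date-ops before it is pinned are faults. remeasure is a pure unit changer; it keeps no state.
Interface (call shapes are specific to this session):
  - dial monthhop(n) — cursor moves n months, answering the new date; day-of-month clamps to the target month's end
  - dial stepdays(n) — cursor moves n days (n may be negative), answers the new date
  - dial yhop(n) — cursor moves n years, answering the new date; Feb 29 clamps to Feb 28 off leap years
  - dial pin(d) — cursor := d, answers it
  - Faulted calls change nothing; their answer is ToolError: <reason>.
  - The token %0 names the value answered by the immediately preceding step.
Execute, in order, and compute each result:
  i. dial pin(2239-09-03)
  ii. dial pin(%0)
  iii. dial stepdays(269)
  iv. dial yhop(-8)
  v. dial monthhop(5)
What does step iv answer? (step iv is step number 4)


Act: dial pin[d→2239-09-03]
Obs: 2239-09-03
Act: dial pin[d→%0]
Obs: 2239-09-03
Act: dial stepdays[n→269]
Obs: 2240-05-29
Act: dial yhop[n→-8]
Obs: 2232-05-29
Act: dial monthhop[n→5]
Obs: 2232-10-29

Answer: 2232-05-29


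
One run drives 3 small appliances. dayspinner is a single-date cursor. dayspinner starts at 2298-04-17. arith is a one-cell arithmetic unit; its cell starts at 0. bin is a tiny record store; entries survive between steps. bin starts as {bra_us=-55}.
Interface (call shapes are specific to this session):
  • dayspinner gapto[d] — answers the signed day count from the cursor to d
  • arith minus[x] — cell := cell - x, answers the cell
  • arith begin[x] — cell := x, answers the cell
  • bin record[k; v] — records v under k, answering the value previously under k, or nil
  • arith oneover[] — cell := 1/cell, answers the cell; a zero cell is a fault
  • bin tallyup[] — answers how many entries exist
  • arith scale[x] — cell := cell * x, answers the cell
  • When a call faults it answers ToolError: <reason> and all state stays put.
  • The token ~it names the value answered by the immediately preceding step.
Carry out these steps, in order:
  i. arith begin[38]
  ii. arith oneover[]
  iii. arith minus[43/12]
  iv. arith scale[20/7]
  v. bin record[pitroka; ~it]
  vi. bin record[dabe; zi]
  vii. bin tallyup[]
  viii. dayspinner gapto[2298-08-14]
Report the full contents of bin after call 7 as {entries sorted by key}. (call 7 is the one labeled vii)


Step: arith begin[38]
Result: 38
Step: arith oneover[]
Result: 1/38
Step: arith minus[43/12]
Result: -811/228
Step: arith scale[20/7]
Result: -4055/399
Step: bin record[pitroka; ~it]
Result: nil
Step: bin record[dabe; zi]
Result: nil
Step: bin tallyup[]
Result: 3
Step: dayspinner gapto[2298-08-14]
Result: 119

Answer: {bra_us=-55, dabe=zi, pitroka=-4055/399}


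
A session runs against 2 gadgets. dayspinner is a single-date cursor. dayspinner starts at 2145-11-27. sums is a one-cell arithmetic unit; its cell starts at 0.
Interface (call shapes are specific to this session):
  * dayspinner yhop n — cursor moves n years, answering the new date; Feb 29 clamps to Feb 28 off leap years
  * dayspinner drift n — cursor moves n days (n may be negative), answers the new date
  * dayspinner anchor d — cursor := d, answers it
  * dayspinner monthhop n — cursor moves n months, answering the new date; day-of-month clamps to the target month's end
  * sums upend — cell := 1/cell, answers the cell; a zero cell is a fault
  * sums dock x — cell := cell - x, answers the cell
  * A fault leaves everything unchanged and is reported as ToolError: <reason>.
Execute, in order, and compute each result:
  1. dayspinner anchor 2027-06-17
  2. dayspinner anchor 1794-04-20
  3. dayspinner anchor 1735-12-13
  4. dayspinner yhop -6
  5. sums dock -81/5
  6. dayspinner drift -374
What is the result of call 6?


> dayspinner anchor 2027-06-17
= 2027-06-17
> dayspinner anchor 1794-04-20
= 1794-04-20
> dayspinner anchor 1735-12-13
= 1735-12-13
> dayspinner yhop -6
= 1729-12-13
> sums dock -81/5
= 81/5
> dayspinner drift -374
= 1728-12-04

Answer: 1728-12-04


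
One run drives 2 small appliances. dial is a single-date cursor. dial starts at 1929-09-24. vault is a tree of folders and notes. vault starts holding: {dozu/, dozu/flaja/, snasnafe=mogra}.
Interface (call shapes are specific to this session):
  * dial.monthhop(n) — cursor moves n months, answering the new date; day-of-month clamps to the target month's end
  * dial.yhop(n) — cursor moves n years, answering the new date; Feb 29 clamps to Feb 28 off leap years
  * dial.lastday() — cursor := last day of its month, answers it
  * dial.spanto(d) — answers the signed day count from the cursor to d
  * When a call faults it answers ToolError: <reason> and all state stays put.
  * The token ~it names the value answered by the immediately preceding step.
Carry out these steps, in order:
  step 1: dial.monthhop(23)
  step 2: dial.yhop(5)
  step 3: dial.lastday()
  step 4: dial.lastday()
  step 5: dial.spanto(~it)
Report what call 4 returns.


Answer: 1936-08-31

Derivation:
==> dial.monthhop(n=23)
<== 1931-08-24
==> dial.yhop(n=5)
<== 1936-08-24
==> dial.lastday()
<== 1936-08-31
==> dial.lastday()
<== 1936-08-31
==> dial.spanto(d=~it)
<== 0


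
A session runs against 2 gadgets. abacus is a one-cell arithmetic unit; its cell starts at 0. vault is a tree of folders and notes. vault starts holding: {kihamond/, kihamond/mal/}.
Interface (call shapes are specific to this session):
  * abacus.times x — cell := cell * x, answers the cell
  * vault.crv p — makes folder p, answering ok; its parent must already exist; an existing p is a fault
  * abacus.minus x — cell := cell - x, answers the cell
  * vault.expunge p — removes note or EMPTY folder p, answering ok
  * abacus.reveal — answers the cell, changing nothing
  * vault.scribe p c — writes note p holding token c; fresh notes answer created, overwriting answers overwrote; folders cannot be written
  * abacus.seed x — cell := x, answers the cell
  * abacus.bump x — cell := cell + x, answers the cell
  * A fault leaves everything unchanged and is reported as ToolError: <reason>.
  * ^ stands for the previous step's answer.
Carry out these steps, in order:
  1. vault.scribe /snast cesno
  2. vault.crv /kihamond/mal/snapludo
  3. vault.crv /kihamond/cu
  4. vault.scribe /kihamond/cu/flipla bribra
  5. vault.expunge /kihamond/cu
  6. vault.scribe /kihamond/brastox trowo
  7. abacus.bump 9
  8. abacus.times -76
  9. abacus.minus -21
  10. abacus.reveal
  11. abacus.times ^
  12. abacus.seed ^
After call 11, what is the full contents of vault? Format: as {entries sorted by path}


Answer: {kihamond/, kihamond/brastox=trowo, kihamond/cu/, kihamond/cu/flipla=bribra, kihamond/mal/, kihamond/mal/snapludo/, snast=cesno}

Derivation:
% scribe /snast cesno
[out] created
% crv /kihamond/mal/snapludo
[out] ok
% crv /kihamond/cu
[out] ok
% scribe /kihamond/cu/flipla bribra
[out] created
% expunge /kihamond/cu
[out] ToolError: not empty
% scribe /kihamond/brastox trowo
[out] created
% bump 9
[out] 9
% times -76
[out] -684
% minus -21
[out] -663
% reveal
[out] -663
% times ^
[out] 439569
% seed ^
[out] 439569


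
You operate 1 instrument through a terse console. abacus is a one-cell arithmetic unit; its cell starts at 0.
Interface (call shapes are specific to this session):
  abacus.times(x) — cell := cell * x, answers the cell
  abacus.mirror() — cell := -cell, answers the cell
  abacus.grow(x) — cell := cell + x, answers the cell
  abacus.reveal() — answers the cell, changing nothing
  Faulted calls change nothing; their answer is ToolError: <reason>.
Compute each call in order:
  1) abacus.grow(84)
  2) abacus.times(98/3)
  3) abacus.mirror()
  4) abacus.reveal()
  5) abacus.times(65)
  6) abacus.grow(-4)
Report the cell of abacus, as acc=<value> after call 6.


Answer: acc=-178364

Derivation:
I use abacus.grow(x=84), and observe 84.
I try abacus.times(x=98/3), and observe 2744.
I call abacus.mirror(), and see -2744.
I try abacus.reveal(), and get -2744.
Invoking abacus.times(x=65), → -178360.
Now I run abacus.grow(x=-4), and get -178364.


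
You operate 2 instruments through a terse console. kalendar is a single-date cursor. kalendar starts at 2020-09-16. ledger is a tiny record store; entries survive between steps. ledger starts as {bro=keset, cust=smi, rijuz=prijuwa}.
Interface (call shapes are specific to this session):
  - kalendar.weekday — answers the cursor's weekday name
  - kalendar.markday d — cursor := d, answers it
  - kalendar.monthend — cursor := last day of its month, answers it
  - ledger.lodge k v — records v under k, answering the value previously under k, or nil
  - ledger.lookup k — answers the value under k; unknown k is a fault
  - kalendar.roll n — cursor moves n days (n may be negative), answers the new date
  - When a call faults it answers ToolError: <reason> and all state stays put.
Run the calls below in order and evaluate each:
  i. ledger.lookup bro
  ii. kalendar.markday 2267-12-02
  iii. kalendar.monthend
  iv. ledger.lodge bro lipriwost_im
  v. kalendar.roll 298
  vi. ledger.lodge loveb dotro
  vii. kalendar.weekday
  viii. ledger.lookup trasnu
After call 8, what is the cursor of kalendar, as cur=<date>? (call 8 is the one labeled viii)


Answer: cur=2268-10-24

Derivation:
Act: lookup[k=bro]
Obs: keset
Act: markday[d=2267-12-02]
Obs: 2267-12-02
Act: monthend[]
Obs: 2267-12-31
Act: lodge[k=bro; v=lipriwost_im]
Obs: keset
Act: roll[n=298]
Obs: 2268-10-24
Act: lodge[k=loveb; v=dotro]
Obs: nil
Act: weekday[]
Obs: Saturday
Act: lookup[k=trasnu]
Obs: ToolError: no such key trasnu


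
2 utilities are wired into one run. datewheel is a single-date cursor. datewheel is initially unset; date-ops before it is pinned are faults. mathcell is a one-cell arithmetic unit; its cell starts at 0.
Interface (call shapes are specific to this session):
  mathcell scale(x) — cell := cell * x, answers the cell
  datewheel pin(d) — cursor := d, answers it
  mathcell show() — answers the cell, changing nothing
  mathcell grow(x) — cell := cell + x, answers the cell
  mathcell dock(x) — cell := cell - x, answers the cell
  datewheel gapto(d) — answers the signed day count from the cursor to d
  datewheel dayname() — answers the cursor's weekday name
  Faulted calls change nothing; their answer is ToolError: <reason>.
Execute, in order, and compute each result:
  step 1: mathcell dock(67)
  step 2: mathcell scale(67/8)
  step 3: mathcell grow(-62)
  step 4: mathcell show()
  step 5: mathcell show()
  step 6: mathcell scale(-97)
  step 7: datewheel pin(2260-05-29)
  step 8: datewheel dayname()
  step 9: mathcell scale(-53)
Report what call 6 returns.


> mathcell dock 67
[out] -67
> mathcell scale 67/8
[out] -4489/8
> mathcell grow -62
[out] -4985/8
> mathcell show
[out] -4985/8
> mathcell show
[out] -4985/8
> mathcell scale -97
[out] 483545/8
> datewheel pin 2260-05-29
[out] 2260-05-29
> datewheel dayname
[out] Tuesday
> mathcell scale -53
[out] -25627885/8

Answer: 483545/8


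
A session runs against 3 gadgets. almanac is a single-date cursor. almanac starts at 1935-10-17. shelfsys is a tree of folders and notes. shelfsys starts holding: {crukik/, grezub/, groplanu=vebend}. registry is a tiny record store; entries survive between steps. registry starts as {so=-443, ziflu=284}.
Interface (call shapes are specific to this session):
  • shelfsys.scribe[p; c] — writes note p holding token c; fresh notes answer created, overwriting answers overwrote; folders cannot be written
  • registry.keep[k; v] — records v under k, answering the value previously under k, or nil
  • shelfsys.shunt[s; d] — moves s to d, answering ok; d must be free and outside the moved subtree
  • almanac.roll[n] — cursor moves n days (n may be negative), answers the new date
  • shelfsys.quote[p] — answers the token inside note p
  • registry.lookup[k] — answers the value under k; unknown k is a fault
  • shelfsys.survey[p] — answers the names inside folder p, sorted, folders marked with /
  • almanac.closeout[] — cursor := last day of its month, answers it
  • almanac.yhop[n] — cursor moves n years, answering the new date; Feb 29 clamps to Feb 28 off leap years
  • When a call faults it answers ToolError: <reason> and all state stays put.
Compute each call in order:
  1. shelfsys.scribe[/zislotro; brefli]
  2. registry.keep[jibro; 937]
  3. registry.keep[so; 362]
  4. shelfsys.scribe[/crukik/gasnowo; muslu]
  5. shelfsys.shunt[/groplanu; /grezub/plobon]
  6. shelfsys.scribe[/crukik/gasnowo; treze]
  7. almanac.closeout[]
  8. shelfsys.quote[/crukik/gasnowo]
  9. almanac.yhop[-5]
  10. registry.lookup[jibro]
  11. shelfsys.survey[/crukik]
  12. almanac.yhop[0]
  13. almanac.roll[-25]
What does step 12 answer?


Answer: 1930-10-31

Derivation:
I try shelfsys.scribe(p→/zislotro, c→brefli), and observe created.
I run registry.keep(k→jibro, v→937), which returns nil.
I try registry.keep(k→so, v→362): -443.
I run shelfsys.scribe(p→/crukik/gasnowo, c→muslu), → created.
I use shelfsys.shunt(s→/groplanu, d→/grezub/plobon): ok.
I run shelfsys.scribe(p→/crukik/gasnowo, c→treze), — result: overwrote.
Now I run almanac.closeout, → 1935-10-31.
Calling shelfsys.quote(p→/crukik/gasnowo), and get treze.
I run almanac.yhop(n→-5), → 1930-10-31.
Then registry.lookup(k→jibro), yielding 937.
Calling shelfsys.survey(p→/crukik), which returns [gasnowo].
Next I call almanac.yhop(n→0), — result: 1930-10-31.
Calling almanac.roll(n→-25), which returns 1930-10-06.


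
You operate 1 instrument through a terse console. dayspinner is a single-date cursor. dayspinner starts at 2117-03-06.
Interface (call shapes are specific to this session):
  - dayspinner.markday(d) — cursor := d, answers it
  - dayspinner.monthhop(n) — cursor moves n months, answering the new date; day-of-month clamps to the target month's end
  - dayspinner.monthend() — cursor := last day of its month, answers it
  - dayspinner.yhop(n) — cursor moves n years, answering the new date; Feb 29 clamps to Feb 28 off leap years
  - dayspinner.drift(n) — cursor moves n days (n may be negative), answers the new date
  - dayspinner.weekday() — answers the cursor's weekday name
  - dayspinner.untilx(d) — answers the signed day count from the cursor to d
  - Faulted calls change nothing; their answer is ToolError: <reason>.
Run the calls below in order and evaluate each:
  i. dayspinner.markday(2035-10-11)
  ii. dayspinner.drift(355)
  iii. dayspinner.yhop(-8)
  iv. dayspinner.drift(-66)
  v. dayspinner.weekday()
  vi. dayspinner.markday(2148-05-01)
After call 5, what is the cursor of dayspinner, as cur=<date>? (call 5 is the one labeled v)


Calling dayspinner.markday with d: 2035-10-11, and get 2035-10-11.
Calling dayspinner.drift with n: 355: 2036-09-30.
I call dayspinner.yhop with n: -8, → 2028-09-30.
I run dayspinner.drift with n: -66, yielding 2028-07-26.
I invoke dayspinner.weekday: Wednesday.
Then dayspinner.markday with d: 2148-05-01, giving 2148-05-01.

Answer: cur=2028-07-26


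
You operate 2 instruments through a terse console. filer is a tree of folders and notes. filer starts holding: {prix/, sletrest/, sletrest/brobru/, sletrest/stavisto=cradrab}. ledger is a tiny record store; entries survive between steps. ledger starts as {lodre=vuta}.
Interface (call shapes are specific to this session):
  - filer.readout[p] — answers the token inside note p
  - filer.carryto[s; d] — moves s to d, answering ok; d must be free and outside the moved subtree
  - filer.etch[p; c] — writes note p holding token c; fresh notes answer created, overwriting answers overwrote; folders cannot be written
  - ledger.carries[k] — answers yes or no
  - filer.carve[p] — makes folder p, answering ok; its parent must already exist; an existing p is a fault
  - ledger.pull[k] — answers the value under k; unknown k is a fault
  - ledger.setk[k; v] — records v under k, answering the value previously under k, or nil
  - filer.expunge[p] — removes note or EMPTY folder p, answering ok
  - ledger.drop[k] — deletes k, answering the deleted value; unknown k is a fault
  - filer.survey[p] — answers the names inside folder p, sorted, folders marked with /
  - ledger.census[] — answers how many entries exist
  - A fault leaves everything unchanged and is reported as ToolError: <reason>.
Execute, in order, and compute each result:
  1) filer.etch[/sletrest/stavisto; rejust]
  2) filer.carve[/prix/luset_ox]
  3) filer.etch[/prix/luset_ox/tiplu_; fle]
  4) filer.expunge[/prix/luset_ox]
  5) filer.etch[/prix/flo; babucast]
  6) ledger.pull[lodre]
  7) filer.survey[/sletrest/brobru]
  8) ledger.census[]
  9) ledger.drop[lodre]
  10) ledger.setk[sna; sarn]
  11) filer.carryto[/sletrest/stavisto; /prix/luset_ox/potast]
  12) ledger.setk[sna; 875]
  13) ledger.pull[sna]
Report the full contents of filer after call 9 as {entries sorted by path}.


Answer: {prix/, prix/flo=babucast, prix/luset_ox/, prix/luset_ox/tiplu_=fle, sletrest/, sletrest/brobru/, sletrest/stavisto=rejust}

Derivation:
;; etch(p→/sletrest/stavisto, c→rejust) : overwrote
;; carve(p→/prix/luset_ox) : ok
;; etch(p→/prix/luset_ox/tiplu_, c→fle) : created
;; expunge(p→/prix/luset_ox) : ToolError: not empty
;; etch(p→/prix/flo, c→babucast) : created
;; pull(k→lodre) : vuta
;; survey(p→/sletrest/brobru) : []
;; census() : 1
;; drop(k→lodre) : vuta
;; setk(k→sna, v→sarn) : nil
;; carryto(s→/sletrest/stavisto, d→/prix/luset_ox/potast) : ok
;; setk(k→sna, v→875) : sarn
;; pull(k→sna) : 875
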